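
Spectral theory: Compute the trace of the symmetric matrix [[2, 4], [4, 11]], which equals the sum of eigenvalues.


For a self-adjoint (symmetric) matrix, the eigenvalues are real.
The sum of eigenvalues equals the trace of the matrix.
trace = 2 + 11 = 13

13


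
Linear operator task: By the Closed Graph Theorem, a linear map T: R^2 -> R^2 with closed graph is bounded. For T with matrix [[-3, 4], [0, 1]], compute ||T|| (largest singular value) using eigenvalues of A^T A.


A^T A = [[9, -12], [-12, 17]]
trace(A^T A) = 26, det(A^T A) = 9
discriminant = 26^2 - 4*9 = 640
Largest eigenvalue of A^T A = (trace + sqrt(disc))/2 = 25.6491
||T|| = sqrt(25.6491) = 5.0645

5.0645


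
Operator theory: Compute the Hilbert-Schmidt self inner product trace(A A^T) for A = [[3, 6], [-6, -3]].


trace(A * A^T) = sum of squares of all entries
= 3^2 + 6^2 + (-6)^2 + (-3)^2
= 9 + 36 + 36 + 9
= 90

90


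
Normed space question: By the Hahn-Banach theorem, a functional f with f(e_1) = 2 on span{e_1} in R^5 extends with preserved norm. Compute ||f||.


The norm of f is given by ||f|| = sup_{||x||=1} |f(x)|.
On span{e_1}, ||e_1|| = 1, so ||f|| = |f(e_1)| / ||e_1||
= |2| / 1 = 2.0000

2.0000


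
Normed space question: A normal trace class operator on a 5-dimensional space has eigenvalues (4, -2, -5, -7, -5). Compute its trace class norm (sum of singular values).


For a normal operator, singular values equal |eigenvalues|.
Trace norm = sum |lambda_i| = 4 + 2 + 5 + 7 + 5
= 23

23


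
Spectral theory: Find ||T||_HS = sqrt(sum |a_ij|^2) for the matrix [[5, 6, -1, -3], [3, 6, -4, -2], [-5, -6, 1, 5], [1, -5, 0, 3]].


The Hilbert-Schmidt norm is sqrt(sum of squares of all entries).
Sum of squares = 5^2 + 6^2 + (-1)^2 + (-3)^2 + 3^2 + 6^2 + (-4)^2 + (-2)^2 + (-5)^2 + (-6)^2 + 1^2 + 5^2 + 1^2 + (-5)^2 + 0^2 + 3^2
= 25 + 36 + 1 + 9 + 9 + 36 + 16 + 4 + 25 + 36 + 1 + 25 + 1 + 25 + 0 + 9 = 258
||T||_HS = sqrt(258) = 16.0624

16.0624


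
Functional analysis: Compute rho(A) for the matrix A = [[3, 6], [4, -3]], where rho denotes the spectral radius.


For a 2x2 matrix, eigenvalues satisfy lambda^2 - (trace)*lambda + det = 0
trace = 3 + -3 = 0
det = 3*-3 - 6*4 = -33
discriminant = 0^2 - 4*(-33) = 132
spectral radius = max |eigenvalue| = 5.7446

5.7446


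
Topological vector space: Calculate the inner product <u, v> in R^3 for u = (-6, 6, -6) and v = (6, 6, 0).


Computing the standard inner product <u, v> = sum u_i * v_i
= -6*6 + 6*6 + -6*0
= -36 + 36 + 0
= 0

0


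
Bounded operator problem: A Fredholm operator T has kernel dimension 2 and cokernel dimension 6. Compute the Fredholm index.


The Fredholm index is defined as ind(T) = dim(ker T) - dim(coker T)
= 2 - 6
= -4

-4


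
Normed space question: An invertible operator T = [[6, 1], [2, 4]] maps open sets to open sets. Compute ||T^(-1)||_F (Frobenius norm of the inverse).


det(T) = 6*4 - 1*2 = 22
T^(-1) = (1/22) * [[4, -1], [-2, 6]] = [[0.1818, -0.0455], [-0.0909, 0.2727]]
||T^(-1)||_F^2 = 0.1818^2 + (-0.0455)^2 + (-0.0909)^2 + 0.2727^2 = 0.1178
||T^(-1)||_F = sqrt(0.1178) = 0.3432

0.3432


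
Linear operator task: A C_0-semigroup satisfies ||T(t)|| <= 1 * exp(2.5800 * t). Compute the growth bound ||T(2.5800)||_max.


||T(2.5800)|| <= 1 * exp(2.5800 * 2.5800)
= 1 * exp(6.6564)
= 1 * 777.7460
= 777.7460

777.7460


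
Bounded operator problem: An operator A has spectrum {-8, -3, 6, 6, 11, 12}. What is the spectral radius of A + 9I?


Spectrum of A + 9I = {1, 6, 15, 15, 20, 21}
Spectral radius = max |lambda| over the shifted spectrum
= max(1, 6, 15, 15, 20, 21) = 21

21


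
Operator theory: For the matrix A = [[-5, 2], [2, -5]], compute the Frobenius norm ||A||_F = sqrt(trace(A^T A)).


||A||_F^2 = sum a_ij^2
= (-5)^2 + 2^2 + 2^2 + (-5)^2
= 25 + 4 + 4 + 25 = 58
||A||_F = sqrt(58) = 7.6158

7.6158


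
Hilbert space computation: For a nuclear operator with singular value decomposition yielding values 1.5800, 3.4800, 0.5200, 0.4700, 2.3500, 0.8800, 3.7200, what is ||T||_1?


The nuclear norm is the sum of all singular values.
||T||_1 = 1.5800 + 3.4800 + 0.5200 + 0.4700 + 2.3500 + 0.8800 + 3.7200
= 13.0000

13.0000


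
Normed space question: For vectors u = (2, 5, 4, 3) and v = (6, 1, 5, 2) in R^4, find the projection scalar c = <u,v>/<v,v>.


Computing <u,v> = 2*6 + 5*1 + 4*5 + 3*2 = 43
Computing <v,v> = 6^2 + 1^2 + 5^2 + 2^2 = 66
Projection coefficient = 43/66 = 0.6515

0.6515


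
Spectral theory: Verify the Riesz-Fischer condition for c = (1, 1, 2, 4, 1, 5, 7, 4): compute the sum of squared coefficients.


sum |c_n|^2 = 1^2 + 1^2 + 2^2 + 4^2 + 1^2 + 5^2 + 7^2 + 4^2
= 1 + 1 + 4 + 16 + 1 + 25 + 49 + 16
= 113

113


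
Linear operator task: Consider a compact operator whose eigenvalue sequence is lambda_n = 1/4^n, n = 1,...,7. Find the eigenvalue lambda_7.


The eigenvalue formula gives lambda_7 = 1/4^7
= 1/16384
= 6.1035e-05

6.1035e-05


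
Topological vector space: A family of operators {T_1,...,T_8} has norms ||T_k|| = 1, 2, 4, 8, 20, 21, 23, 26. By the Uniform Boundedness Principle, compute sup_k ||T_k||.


By the Uniform Boundedness Principle, the supremum of norms is finite.
sup_k ||T_k|| = max(1, 2, 4, 8, 20, 21, 23, 26) = 26

26


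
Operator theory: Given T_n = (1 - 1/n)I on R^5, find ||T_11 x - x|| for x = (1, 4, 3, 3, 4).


T_11 x - x = (1 - 1/11)x - x = -x/11
||x|| = sqrt(51) = 7.1414
||T_11 x - x|| = ||x||/11 = 7.1414/11 = 0.6492

0.6492


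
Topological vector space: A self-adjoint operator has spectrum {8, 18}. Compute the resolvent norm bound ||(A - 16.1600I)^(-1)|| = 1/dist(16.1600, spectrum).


dist(16.1600, {8, 18}) = min(|16.1600 - 8|, |16.1600 - 18|)
= min(8.1600, 1.8400) = 1.8400
Resolvent bound = 1/1.8400 = 0.5435

0.5435


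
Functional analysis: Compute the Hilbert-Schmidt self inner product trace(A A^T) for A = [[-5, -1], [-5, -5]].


trace(A * A^T) = sum of squares of all entries
= (-5)^2 + (-1)^2 + (-5)^2 + (-5)^2
= 25 + 1 + 25 + 25
= 76

76


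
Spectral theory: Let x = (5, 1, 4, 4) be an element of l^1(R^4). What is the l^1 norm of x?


The l^1 norm equals the sum of absolute values of all components.
||x||_1 = 5 + 1 + 4 + 4
= 14

14.0000


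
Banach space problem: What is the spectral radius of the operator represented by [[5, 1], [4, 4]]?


For a 2x2 matrix, eigenvalues satisfy lambda^2 - (trace)*lambda + det = 0
trace = 5 + 4 = 9
det = 5*4 - 1*4 = 16
discriminant = 9^2 - 4*(16) = 17
spectral radius = max |eigenvalue| = 6.5616

6.5616


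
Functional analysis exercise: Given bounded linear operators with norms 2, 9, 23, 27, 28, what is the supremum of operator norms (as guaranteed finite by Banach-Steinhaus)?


By the Uniform Boundedness Principle, the supremum of norms is finite.
sup_k ||T_k|| = max(2, 9, 23, 27, 28) = 28

28


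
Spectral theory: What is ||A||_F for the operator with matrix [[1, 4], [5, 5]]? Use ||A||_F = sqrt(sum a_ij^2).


||A||_F^2 = sum a_ij^2
= 1^2 + 4^2 + 5^2 + 5^2
= 1 + 16 + 25 + 25 = 67
||A||_F = sqrt(67) = 8.1854

8.1854


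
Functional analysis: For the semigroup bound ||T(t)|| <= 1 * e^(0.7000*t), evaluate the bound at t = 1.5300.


||T(1.5300)|| <= 1 * exp(0.7000 * 1.5300)
= 1 * exp(1.0710)
= 1 * 2.9183
= 2.9183

2.9183


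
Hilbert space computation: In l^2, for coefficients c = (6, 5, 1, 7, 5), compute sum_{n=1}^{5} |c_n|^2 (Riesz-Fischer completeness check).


sum |c_n|^2 = 6^2 + 5^2 + 1^2 + 7^2 + 5^2
= 36 + 25 + 1 + 49 + 25
= 136

136


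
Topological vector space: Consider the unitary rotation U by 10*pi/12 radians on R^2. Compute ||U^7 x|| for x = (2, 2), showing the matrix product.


U is a rotation by theta = 10*pi/12
U^7 = rotation by 7*theta = 70*pi/12 = 22*pi/12 (mod 2*pi)
cos(22*pi/12) = 0.8660, sin(22*pi/12) = -0.5000
U^7 x = (0.8660 * 2 - -0.5000 * 2, -0.5000 * 2 + 0.8660 * 2)
= (2.7321, 0.7321)
||U^7 x|| = sqrt(2.7321^2 + 0.7321^2) = sqrt(8.0000) = 2.8284

2.8284


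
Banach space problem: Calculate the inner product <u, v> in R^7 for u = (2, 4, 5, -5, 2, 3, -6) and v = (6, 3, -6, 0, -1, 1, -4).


Computing the standard inner product <u, v> = sum u_i * v_i
= 2*6 + 4*3 + 5*-6 + -5*0 + 2*-1 + 3*1 + -6*-4
= 12 + 12 + -30 + 0 + -2 + 3 + 24
= 19

19


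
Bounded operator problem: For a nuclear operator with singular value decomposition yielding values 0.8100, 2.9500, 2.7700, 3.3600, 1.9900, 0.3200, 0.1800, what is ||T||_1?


The nuclear norm is the sum of all singular values.
||T||_1 = 0.8100 + 2.9500 + 2.7700 + 3.3600 + 1.9900 + 0.3200 + 0.1800
= 12.3800

12.3800


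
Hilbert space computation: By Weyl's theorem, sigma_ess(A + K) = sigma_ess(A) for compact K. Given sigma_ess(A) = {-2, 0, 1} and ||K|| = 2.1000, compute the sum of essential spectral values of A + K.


By Weyl's theorem, the essential spectrum is invariant under compact perturbations.
sigma_ess(A + K) = sigma_ess(A) = {-2, 0, 1}
Sum = -2 + 0 + 1 = -1

-1


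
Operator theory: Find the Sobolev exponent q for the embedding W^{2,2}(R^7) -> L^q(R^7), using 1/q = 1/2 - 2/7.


Using the Sobolev embedding formula: 1/q = 1/p - k/n
1/q = 1/2 - 2/7 = 3/14
q = 1/(3/14) = 14/3 = 4.6667

4.6667


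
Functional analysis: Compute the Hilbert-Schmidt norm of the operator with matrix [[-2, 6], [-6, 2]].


The Hilbert-Schmidt norm is sqrt(sum of squares of all entries).
Sum of squares = (-2)^2 + 6^2 + (-6)^2 + 2^2
= 4 + 36 + 36 + 4 = 80
||T||_HS = sqrt(80) = 8.9443

8.9443


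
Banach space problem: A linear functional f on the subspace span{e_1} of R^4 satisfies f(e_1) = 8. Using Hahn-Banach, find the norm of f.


The norm of f is given by ||f|| = sup_{||x||=1} |f(x)|.
On span{e_1}, ||e_1|| = 1, so ||f|| = |f(e_1)| / ||e_1||
= |8| / 1 = 8.0000

8.0000


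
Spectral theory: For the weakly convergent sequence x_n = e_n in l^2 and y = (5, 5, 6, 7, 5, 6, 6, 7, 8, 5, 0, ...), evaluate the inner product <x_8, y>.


x_8 = e_8 is the standard basis vector with 1 in position 8.
<x_8, y> = y_8 = 7
As n -> infinity, <x_n, y> -> 0, confirming weak convergence of (x_n) to 0.

7


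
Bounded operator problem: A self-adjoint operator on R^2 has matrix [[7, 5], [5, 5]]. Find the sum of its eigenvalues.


For a self-adjoint (symmetric) matrix, the eigenvalues are real.
The sum of eigenvalues equals the trace of the matrix.
trace = 7 + 5 = 12

12


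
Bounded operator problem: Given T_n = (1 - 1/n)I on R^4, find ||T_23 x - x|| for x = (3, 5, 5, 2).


T_23 x - x = (1 - 1/23)x - x = -x/23
||x|| = sqrt(63) = 7.9373
||T_23 x - x|| = ||x||/23 = 7.9373/23 = 0.3451

0.3451


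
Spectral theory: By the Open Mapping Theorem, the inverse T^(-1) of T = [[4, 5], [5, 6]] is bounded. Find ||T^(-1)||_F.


det(T) = 4*6 - 5*5 = -1
T^(-1) = (1/-1) * [[6, -5], [-5, 4]] = [[-6.0000, 5.0000], [5.0000, -4.0000]]
||T^(-1)||_F^2 = (-6.0000)^2 + 5.0000^2 + 5.0000^2 + (-4.0000)^2 = 102.0000
||T^(-1)||_F = sqrt(102.0000) = 10.0995

10.0995


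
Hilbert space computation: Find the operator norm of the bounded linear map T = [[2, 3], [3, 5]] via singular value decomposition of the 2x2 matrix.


A^T A = [[13, 21], [21, 34]]
trace(A^T A) = 47, det(A^T A) = 1
discriminant = 47^2 - 4*1 = 2205
Largest eigenvalue of A^T A = (trace + sqrt(disc))/2 = 46.9787
||T|| = sqrt(46.9787) = 6.8541

6.8541


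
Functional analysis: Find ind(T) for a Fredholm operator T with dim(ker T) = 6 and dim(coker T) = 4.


The Fredholm index is defined as ind(T) = dim(ker T) - dim(coker T)
= 6 - 4
= 2

2


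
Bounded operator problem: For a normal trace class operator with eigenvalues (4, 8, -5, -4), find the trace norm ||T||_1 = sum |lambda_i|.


For a normal operator, singular values equal |eigenvalues|.
Trace norm = sum |lambda_i| = 4 + 8 + 5 + 4
= 21

21


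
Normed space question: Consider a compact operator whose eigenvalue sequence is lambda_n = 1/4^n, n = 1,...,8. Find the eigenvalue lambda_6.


The eigenvalue formula gives lambda_6 = 1/4^6
= 1/4096
= 2.4414e-04

2.4414e-04


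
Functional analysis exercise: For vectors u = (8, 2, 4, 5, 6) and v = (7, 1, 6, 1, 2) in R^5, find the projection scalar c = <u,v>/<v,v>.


Computing <u,v> = 8*7 + 2*1 + 4*6 + 5*1 + 6*2 = 99
Computing <v,v> = 7^2 + 1^2 + 6^2 + 1^2 + 2^2 = 91
Projection coefficient = 99/91 = 1.0879

1.0879


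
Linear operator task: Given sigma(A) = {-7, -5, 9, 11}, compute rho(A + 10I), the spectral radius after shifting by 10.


Spectrum of A + 10I = {3, 5, 19, 21}
Spectral radius = max |lambda| over the shifted spectrum
= max(3, 5, 19, 21) = 21

21


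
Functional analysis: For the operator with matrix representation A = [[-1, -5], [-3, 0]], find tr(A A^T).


trace(A * A^T) = sum of squares of all entries
= (-1)^2 + (-5)^2 + (-3)^2 + 0^2
= 1 + 25 + 9 + 0
= 35

35


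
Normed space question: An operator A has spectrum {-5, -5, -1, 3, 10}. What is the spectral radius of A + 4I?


Spectrum of A + 4I = {-1, -1, 3, 7, 14}
Spectral radius = max |lambda| over the shifted spectrum
= max(1, 1, 3, 7, 14) = 14

14


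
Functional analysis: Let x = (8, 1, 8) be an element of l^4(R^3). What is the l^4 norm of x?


The l^4 norm = (sum |x_i|^4)^(1/4)
Sum of 4th powers = 4096 + 1 + 4096 = 8193
||x||_4 = (8193)^(1/4) = 9.5139

9.5139


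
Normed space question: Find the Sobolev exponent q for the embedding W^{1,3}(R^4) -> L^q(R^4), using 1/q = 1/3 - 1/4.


Using the Sobolev embedding formula: 1/q = 1/p - k/n
1/q = 1/3 - 1/4 = 1/12
q = 1/(1/12) = 12

12.0000


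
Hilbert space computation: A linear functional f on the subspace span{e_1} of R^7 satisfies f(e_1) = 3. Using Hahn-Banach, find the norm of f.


The norm of f is given by ||f|| = sup_{||x||=1} |f(x)|.
On span{e_1}, ||e_1|| = 1, so ||f|| = |f(e_1)| / ||e_1||
= |3| / 1 = 3.0000

3.0000


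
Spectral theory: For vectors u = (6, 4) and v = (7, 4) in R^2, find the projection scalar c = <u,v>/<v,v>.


Computing <u,v> = 6*7 + 4*4 = 58
Computing <v,v> = 7^2 + 4^2 = 65
Projection coefficient = 58/65 = 0.8923

0.8923


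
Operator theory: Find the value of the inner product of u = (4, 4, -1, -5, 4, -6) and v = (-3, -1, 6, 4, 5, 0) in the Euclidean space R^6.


Computing the standard inner product <u, v> = sum u_i * v_i
= 4*-3 + 4*-1 + -1*6 + -5*4 + 4*5 + -6*0
= -12 + -4 + -6 + -20 + 20 + 0
= -22

-22


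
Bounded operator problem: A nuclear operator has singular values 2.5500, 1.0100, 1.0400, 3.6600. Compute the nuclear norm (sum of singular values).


The nuclear norm is the sum of all singular values.
||T||_1 = 2.5500 + 1.0100 + 1.0400 + 3.6600
= 8.2600

8.2600


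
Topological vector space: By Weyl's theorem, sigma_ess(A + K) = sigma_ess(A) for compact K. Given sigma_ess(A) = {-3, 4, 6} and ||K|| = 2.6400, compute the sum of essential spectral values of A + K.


By Weyl's theorem, the essential spectrum is invariant under compact perturbations.
sigma_ess(A + K) = sigma_ess(A) = {-3, 4, 6}
Sum = -3 + 4 + 6 = 7

7


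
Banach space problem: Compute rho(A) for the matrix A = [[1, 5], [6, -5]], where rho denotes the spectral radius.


For a 2x2 matrix, eigenvalues satisfy lambda^2 - (trace)*lambda + det = 0
trace = 1 + -5 = -4
det = 1*-5 - 5*6 = -35
discriminant = (-4)^2 - 4*(-35) = 156
spectral radius = max |eigenvalue| = 8.2450

8.2450


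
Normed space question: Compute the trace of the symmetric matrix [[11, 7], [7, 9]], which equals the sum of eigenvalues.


For a self-adjoint (symmetric) matrix, the eigenvalues are real.
The sum of eigenvalues equals the trace of the matrix.
trace = 11 + 9 = 20

20


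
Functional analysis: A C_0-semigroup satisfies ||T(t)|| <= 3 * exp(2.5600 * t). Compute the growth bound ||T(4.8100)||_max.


||T(4.8100)|| <= 3 * exp(2.5600 * 4.8100)
= 3 * exp(12.3136)
= 3 * 222704.2640
= 668112.7921

668112.7921


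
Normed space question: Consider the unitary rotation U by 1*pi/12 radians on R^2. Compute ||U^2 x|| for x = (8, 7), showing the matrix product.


U is a rotation by theta = 1*pi/12
U^2 = rotation by 2*theta = 2*pi/12
cos(2*pi/12) = 0.8660, sin(2*pi/12) = 0.5000
U^2 x = (0.8660 * 8 - 0.5000 * 7, 0.5000 * 8 + 0.8660 * 7)
= (3.4282, 10.0622)
||U^2 x|| = sqrt(3.4282^2 + 10.0622^2) = sqrt(113.0000) = 10.6301

10.6301


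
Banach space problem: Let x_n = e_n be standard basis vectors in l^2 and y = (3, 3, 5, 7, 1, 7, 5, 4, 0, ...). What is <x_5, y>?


x_5 = e_5 is the standard basis vector with 1 in position 5.
<x_5, y> = y_5 = 1
As n -> infinity, <x_n, y> -> 0, confirming weak convergence of (x_n) to 0.

1


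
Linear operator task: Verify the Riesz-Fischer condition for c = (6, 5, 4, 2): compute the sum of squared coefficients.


sum |c_n|^2 = 6^2 + 5^2 + 4^2 + 2^2
= 36 + 25 + 16 + 4
= 81

81


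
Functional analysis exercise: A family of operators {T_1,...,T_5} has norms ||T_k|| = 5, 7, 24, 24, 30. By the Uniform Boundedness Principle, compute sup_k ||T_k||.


By the Uniform Boundedness Principle, the supremum of norms is finite.
sup_k ||T_k|| = max(5, 7, 24, 24, 30) = 30

30


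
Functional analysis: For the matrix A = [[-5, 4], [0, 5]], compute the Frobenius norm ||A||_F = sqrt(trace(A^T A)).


||A||_F^2 = sum a_ij^2
= (-5)^2 + 4^2 + 0^2 + 5^2
= 25 + 16 + 0 + 25 = 66
||A||_F = sqrt(66) = 8.1240

8.1240


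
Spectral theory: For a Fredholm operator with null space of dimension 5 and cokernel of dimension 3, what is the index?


The Fredholm index is defined as ind(T) = dim(ker T) - dim(coker T)
= 5 - 3
= 2

2


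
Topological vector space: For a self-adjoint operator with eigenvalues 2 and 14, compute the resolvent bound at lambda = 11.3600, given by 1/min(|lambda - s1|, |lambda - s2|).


dist(11.3600, {2, 14}) = min(|11.3600 - 2|, |11.3600 - 14|)
= min(9.3600, 2.6400) = 2.6400
Resolvent bound = 1/2.6400 = 0.3788

0.3788


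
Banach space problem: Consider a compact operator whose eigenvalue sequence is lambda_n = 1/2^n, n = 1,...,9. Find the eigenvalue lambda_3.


The eigenvalue formula gives lambda_3 = 1/2^3
= 1/8
= 0.1250

0.1250


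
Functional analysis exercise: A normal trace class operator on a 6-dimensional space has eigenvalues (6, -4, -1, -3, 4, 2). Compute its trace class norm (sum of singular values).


For a normal operator, singular values equal |eigenvalues|.
Trace norm = sum |lambda_i| = 6 + 4 + 1 + 3 + 4 + 2
= 20

20


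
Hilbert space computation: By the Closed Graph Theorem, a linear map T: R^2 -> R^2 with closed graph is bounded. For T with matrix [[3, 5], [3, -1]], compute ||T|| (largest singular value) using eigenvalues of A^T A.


A^T A = [[18, 12], [12, 26]]
trace(A^T A) = 44, det(A^T A) = 324
discriminant = 44^2 - 4*324 = 640
Largest eigenvalue of A^T A = (trace + sqrt(disc))/2 = 34.6491
||T|| = sqrt(34.6491) = 5.8863

5.8863


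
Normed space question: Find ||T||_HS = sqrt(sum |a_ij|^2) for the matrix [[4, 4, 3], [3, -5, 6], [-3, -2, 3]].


The Hilbert-Schmidt norm is sqrt(sum of squares of all entries).
Sum of squares = 4^2 + 4^2 + 3^2 + 3^2 + (-5)^2 + 6^2 + (-3)^2 + (-2)^2 + 3^2
= 16 + 16 + 9 + 9 + 25 + 36 + 9 + 4 + 9 = 133
||T||_HS = sqrt(133) = 11.5326

11.5326


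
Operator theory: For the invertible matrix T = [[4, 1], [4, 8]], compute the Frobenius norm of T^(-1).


det(T) = 4*8 - 1*4 = 28
T^(-1) = (1/28) * [[8, -1], [-4, 4]] = [[0.2857, -0.0357], [-0.1429, 0.1429]]
||T^(-1)||_F^2 = 0.2857^2 + (-0.0357)^2 + (-0.1429)^2 + 0.1429^2 = 0.1237
||T^(-1)||_F = sqrt(0.1237) = 0.3517

0.3517


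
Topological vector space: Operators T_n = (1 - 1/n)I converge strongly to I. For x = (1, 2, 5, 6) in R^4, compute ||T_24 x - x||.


T_24 x - x = (1 - 1/24)x - x = -x/24
||x|| = sqrt(66) = 8.1240
||T_24 x - x|| = ||x||/24 = 8.1240/24 = 0.3385

0.3385


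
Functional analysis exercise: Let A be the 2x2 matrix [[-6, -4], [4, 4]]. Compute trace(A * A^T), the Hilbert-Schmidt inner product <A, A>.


trace(A * A^T) = sum of squares of all entries
= (-6)^2 + (-4)^2 + 4^2 + 4^2
= 36 + 16 + 16 + 16
= 84

84


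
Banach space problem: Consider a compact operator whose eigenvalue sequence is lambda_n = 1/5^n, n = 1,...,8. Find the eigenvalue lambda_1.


The eigenvalue formula gives lambda_1 = 1/5^1
= 1/5
= 0.2000

0.2000


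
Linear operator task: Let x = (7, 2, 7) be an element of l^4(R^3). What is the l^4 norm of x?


The l^4 norm = (sum |x_i|^4)^(1/4)
Sum of 4th powers = 2401 + 16 + 2401 = 4818
||x||_4 = (4818)^(1/4) = 8.3314

8.3314


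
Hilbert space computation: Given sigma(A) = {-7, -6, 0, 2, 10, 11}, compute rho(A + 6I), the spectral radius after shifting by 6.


Spectrum of A + 6I = {-1, 0, 6, 8, 16, 17}
Spectral radius = max |lambda| over the shifted spectrum
= max(1, 0, 6, 8, 16, 17) = 17

17


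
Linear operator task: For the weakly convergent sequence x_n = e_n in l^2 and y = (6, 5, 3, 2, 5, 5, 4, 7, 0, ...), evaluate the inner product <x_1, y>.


x_1 = e_1 is the standard basis vector with 1 in position 1.
<x_1, y> = y_1 = 6
As n -> infinity, <x_n, y> -> 0, confirming weak convergence of (x_n) to 0.

6


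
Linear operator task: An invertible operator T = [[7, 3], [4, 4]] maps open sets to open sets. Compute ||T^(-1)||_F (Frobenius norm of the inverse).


det(T) = 7*4 - 3*4 = 16
T^(-1) = (1/16) * [[4, -3], [-4, 7]] = [[0.2500, -0.1875], [-0.2500, 0.4375]]
||T^(-1)||_F^2 = 0.2500^2 + (-0.1875)^2 + (-0.2500)^2 + 0.4375^2 = 0.3516
||T^(-1)||_F = sqrt(0.3516) = 0.5929

0.5929


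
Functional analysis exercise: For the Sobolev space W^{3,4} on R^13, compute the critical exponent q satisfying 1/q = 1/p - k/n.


Using the Sobolev embedding formula: 1/q = 1/p - k/n
1/q = 1/4 - 3/13 = 1/52
q = 1/(1/52) = 52

52.0000


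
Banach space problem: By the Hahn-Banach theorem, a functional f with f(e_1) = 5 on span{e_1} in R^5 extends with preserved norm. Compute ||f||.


The norm of f is given by ||f|| = sup_{||x||=1} |f(x)|.
On span{e_1}, ||e_1|| = 1, so ||f|| = |f(e_1)| / ||e_1||
= |5| / 1 = 5.0000

5.0000


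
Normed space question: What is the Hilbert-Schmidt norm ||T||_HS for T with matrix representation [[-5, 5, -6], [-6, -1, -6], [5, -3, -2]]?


The Hilbert-Schmidt norm is sqrt(sum of squares of all entries).
Sum of squares = (-5)^2 + 5^2 + (-6)^2 + (-6)^2 + (-1)^2 + (-6)^2 + 5^2 + (-3)^2 + (-2)^2
= 25 + 25 + 36 + 36 + 1 + 36 + 25 + 9 + 4 = 197
||T||_HS = sqrt(197) = 14.0357

14.0357


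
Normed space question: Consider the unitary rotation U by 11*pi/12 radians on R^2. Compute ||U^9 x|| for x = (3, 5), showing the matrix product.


U is a rotation by theta = 11*pi/12
U^9 = rotation by 9*theta = 99*pi/12 = 3*pi/12 (mod 2*pi)
cos(3*pi/12) = 0.7071, sin(3*pi/12) = 0.7071
U^9 x = (0.7071 * 3 - 0.7071 * 5, 0.7071 * 3 + 0.7071 * 5)
= (-1.4142, 5.6569)
||U^9 x|| = sqrt((-1.4142)^2 + 5.6569^2) = sqrt(34.0000) = 5.8310

5.8310


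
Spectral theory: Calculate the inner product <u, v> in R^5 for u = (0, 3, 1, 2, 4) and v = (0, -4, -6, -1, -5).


Computing the standard inner product <u, v> = sum u_i * v_i
= 0*0 + 3*-4 + 1*-6 + 2*-1 + 4*-5
= 0 + -12 + -6 + -2 + -20
= -40

-40


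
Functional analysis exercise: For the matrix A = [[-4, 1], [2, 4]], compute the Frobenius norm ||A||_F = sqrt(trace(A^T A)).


||A||_F^2 = sum a_ij^2
= (-4)^2 + 1^2 + 2^2 + 4^2
= 16 + 1 + 4 + 16 = 37
||A||_F = sqrt(37) = 6.0828

6.0828


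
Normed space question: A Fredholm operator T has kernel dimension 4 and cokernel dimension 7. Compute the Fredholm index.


The Fredholm index is defined as ind(T) = dim(ker T) - dim(coker T)
= 4 - 7
= -3

-3


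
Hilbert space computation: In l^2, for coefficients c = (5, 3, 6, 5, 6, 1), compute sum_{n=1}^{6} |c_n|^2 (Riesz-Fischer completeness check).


sum |c_n|^2 = 5^2 + 3^2 + 6^2 + 5^2 + 6^2 + 1^2
= 25 + 9 + 36 + 25 + 36 + 1
= 132

132


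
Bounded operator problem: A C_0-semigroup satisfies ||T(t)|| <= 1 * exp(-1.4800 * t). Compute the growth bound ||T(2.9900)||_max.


||T(2.9900)|| <= 1 * exp(-1.4800 * 2.9900)
= 1 * exp(-4.4252)
= 1 * 0.0120
= 0.0120

0.0120


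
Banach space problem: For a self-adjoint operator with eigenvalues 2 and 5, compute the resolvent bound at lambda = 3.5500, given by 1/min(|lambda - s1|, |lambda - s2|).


dist(3.5500, {2, 5}) = min(|3.5500 - 2|, |3.5500 - 5|)
= min(1.5500, 1.4500) = 1.4500
Resolvent bound = 1/1.4500 = 0.6897

0.6897


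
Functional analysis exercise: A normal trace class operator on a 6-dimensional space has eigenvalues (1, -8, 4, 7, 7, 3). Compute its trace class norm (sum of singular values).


For a normal operator, singular values equal |eigenvalues|.
Trace norm = sum |lambda_i| = 1 + 8 + 4 + 7 + 7 + 3
= 30

30


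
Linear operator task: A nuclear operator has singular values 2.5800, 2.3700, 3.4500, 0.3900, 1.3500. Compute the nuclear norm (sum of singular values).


The nuclear norm is the sum of all singular values.
||T||_1 = 2.5800 + 2.3700 + 3.4500 + 0.3900 + 1.3500
= 10.1400

10.1400


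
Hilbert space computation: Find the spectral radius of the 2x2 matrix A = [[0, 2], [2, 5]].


For a 2x2 matrix, eigenvalues satisfy lambda^2 - (trace)*lambda + det = 0
trace = 0 + 5 = 5
det = 0*5 - 2*2 = -4
discriminant = 5^2 - 4*(-4) = 41
spectral radius = max |eigenvalue| = 5.7016

5.7016


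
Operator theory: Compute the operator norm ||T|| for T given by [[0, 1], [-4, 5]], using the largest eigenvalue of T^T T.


A^T A = [[16, -20], [-20, 26]]
trace(A^T A) = 42, det(A^T A) = 16
discriminant = 42^2 - 4*16 = 1700
Largest eigenvalue of A^T A = (trace + sqrt(disc))/2 = 41.6155
||T|| = sqrt(41.6155) = 6.4510

6.4510


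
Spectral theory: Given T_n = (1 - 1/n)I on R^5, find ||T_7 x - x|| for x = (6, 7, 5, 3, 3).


T_7 x - x = (1 - 1/7)x - x = -x/7
||x|| = sqrt(128) = 11.3137
||T_7 x - x|| = ||x||/7 = 11.3137/7 = 1.6162

1.6162


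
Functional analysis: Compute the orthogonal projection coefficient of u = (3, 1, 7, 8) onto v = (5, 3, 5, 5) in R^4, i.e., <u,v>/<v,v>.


Computing <u,v> = 3*5 + 1*3 + 7*5 + 8*5 = 93
Computing <v,v> = 5^2 + 3^2 + 5^2 + 5^2 = 84
Projection coefficient = 93/84 = 1.1071

1.1071


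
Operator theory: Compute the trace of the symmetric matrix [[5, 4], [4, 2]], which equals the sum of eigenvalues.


For a self-adjoint (symmetric) matrix, the eigenvalues are real.
The sum of eigenvalues equals the trace of the matrix.
trace = 5 + 2 = 7

7


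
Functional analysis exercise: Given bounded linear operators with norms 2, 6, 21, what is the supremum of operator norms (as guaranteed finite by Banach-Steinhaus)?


By the Uniform Boundedness Principle, the supremum of norms is finite.
sup_k ||T_k|| = max(2, 6, 21) = 21

21


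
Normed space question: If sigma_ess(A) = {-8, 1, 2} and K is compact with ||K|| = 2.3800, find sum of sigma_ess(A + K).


By Weyl's theorem, the essential spectrum is invariant under compact perturbations.
sigma_ess(A + K) = sigma_ess(A) = {-8, 1, 2}
Sum = -8 + 1 + 2 = -5

-5


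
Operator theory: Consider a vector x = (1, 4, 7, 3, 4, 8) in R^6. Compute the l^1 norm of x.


The l^1 norm equals the sum of absolute values of all components.
||x||_1 = 1 + 4 + 7 + 3 + 4 + 8
= 27

27.0000


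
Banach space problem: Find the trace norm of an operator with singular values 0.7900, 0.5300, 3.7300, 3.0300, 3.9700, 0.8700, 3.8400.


The nuclear norm is the sum of all singular values.
||T||_1 = 0.7900 + 0.5300 + 3.7300 + 3.0300 + 3.9700 + 0.8700 + 3.8400
= 16.7600

16.7600


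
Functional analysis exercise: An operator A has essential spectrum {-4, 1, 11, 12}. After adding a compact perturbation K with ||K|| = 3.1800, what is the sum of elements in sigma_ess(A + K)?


By Weyl's theorem, the essential spectrum is invariant under compact perturbations.
sigma_ess(A + K) = sigma_ess(A) = {-4, 1, 11, 12}
Sum = -4 + 1 + 11 + 12 = 20

20


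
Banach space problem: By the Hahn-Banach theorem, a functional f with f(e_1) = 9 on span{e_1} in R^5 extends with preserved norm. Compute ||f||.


The norm of f is given by ||f|| = sup_{||x||=1} |f(x)|.
On span{e_1}, ||e_1|| = 1, so ||f|| = |f(e_1)| / ||e_1||
= |9| / 1 = 9.0000

9.0000


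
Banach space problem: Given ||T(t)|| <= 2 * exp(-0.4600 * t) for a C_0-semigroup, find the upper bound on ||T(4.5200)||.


||T(4.5200)|| <= 2 * exp(-0.4600 * 4.5200)
= 2 * exp(-2.0792)
= 2 * 0.1250
= 0.2501

0.2501


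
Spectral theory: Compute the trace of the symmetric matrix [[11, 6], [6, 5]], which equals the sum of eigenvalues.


For a self-adjoint (symmetric) matrix, the eigenvalues are real.
The sum of eigenvalues equals the trace of the matrix.
trace = 11 + 5 = 16

16


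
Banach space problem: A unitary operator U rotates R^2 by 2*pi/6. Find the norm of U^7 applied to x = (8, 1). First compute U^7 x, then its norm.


U is a rotation by theta = 2*pi/6
U^7 = rotation by 7*theta = 14*pi/6 = 2*pi/6 (mod 2*pi)
cos(2*pi/6) = 0.5000, sin(2*pi/6) = 0.8660
U^7 x = (0.5000 * 8 - 0.8660 * 1, 0.8660 * 8 + 0.5000 * 1)
= (3.1340, 7.4282)
||U^7 x|| = sqrt(3.1340^2 + 7.4282^2) = sqrt(65.0000) = 8.0623

8.0623


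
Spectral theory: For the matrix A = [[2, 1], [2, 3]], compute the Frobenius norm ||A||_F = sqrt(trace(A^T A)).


||A||_F^2 = sum a_ij^2
= 2^2 + 1^2 + 2^2 + 3^2
= 4 + 1 + 4 + 9 = 18
||A||_F = sqrt(18) = 4.2426

4.2426


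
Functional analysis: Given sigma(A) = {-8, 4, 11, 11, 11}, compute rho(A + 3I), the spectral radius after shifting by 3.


Spectrum of A + 3I = {-5, 7, 14, 14, 14}
Spectral radius = max |lambda| over the shifted spectrum
= max(5, 7, 14, 14, 14) = 14

14


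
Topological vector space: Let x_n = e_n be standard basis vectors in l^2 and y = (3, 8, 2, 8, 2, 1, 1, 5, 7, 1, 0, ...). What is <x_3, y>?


x_3 = e_3 is the standard basis vector with 1 in position 3.
<x_3, y> = y_3 = 2
As n -> infinity, <x_n, y> -> 0, confirming weak convergence of (x_n) to 0.

2


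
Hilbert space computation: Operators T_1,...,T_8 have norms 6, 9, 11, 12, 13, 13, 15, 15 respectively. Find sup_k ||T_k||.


By the Uniform Boundedness Principle, the supremum of norms is finite.
sup_k ||T_k|| = max(6, 9, 11, 12, 13, 13, 15, 15) = 15

15


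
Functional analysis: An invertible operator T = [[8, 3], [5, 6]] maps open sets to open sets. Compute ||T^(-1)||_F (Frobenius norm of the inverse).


det(T) = 8*6 - 3*5 = 33
T^(-1) = (1/33) * [[6, -3], [-5, 8]] = [[0.1818, -0.0909], [-0.1515, 0.2424]]
||T^(-1)||_F^2 = 0.1818^2 + (-0.0909)^2 + (-0.1515)^2 + 0.2424^2 = 0.1230
||T^(-1)||_F = sqrt(0.1230) = 0.3508

0.3508


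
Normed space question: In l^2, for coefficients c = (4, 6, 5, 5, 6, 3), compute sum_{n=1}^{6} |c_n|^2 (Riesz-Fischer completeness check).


sum |c_n|^2 = 4^2 + 6^2 + 5^2 + 5^2 + 6^2 + 3^2
= 16 + 36 + 25 + 25 + 36 + 9
= 147

147


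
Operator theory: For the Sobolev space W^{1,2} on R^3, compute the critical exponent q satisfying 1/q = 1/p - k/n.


Using the Sobolev embedding formula: 1/q = 1/p - k/n
1/q = 1/2 - 1/3 = 1/6
q = 1/(1/6) = 6

6.0000


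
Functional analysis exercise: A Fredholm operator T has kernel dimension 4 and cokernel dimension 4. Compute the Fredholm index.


The Fredholm index is defined as ind(T) = dim(ker T) - dim(coker T)
= 4 - 4
= 0

0


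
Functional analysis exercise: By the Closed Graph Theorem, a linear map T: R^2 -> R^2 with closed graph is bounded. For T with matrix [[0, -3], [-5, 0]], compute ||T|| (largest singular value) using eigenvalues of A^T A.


A^T A = [[25, 0], [0, 9]]
trace(A^T A) = 34, det(A^T A) = 225
discriminant = 34^2 - 4*225 = 256
Largest eigenvalue of A^T A = (trace + sqrt(disc))/2 = 25.0000
||T|| = sqrt(25.0000) = 5.0000

5.0000


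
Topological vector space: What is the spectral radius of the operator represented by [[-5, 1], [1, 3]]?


For a 2x2 matrix, eigenvalues satisfy lambda^2 - (trace)*lambda + det = 0
trace = -5 + 3 = -2
det = -5*3 - 1*1 = -16
discriminant = (-2)^2 - 4*(-16) = 68
spectral radius = max |eigenvalue| = 5.1231

5.1231


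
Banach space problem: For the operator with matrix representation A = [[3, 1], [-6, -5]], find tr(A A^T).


trace(A * A^T) = sum of squares of all entries
= 3^2 + 1^2 + (-6)^2 + (-5)^2
= 9 + 1 + 36 + 25
= 71

71


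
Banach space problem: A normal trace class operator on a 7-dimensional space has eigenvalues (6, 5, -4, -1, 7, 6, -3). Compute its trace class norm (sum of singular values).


For a normal operator, singular values equal |eigenvalues|.
Trace norm = sum |lambda_i| = 6 + 5 + 4 + 1 + 7 + 6 + 3
= 32

32


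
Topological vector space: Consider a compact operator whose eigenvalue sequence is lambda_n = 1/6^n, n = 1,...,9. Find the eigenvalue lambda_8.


The eigenvalue formula gives lambda_8 = 1/6^8
= 1/1679616
= 5.9537e-07

5.9537e-07


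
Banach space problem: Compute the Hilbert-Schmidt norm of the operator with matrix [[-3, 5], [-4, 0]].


The Hilbert-Schmidt norm is sqrt(sum of squares of all entries).
Sum of squares = (-3)^2 + 5^2 + (-4)^2 + 0^2
= 9 + 25 + 16 + 0 = 50
||T||_HS = sqrt(50) = 7.0711

7.0711


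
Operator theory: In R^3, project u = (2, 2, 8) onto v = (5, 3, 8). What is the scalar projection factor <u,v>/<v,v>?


Computing <u,v> = 2*5 + 2*3 + 8*8 = 80
Computing <v,v> = 5^2 + 3^2 + 8^2 = 98
Projection coefficient = 80/98 = 0.8163

0.8163


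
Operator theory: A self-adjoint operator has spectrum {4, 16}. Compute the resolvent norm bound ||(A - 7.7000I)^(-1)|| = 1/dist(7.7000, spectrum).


dist(7.7000, {4, 16}) = min(|7.7000 - 4|, |7.7000 - 16|)
= min(3.7000, 8.3000) = 3.7000
Resolvent bound = 1/3.7000 = 0.2703

0.2703


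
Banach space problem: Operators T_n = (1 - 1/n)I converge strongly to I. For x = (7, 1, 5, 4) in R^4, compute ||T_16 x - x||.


T_16 x - x = (1 - 1/16)x - x = -x/16
||x|| = sqrt(91) = 9.5394
||T_16 x - x|| = ||x||/16 = 9.5394/16 = 0.5962

0.5962


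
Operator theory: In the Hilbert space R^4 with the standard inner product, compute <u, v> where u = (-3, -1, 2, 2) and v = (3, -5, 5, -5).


Computing the standard inner product <u, v> = sum u_i * v_i
= -3*3 + -1*-5 + 2*5 + 2*-5
= -9 + 5 + 10 + -10
= -4

-4


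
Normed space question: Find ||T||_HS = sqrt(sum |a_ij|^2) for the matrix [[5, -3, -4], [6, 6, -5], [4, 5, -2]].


The Hilbert-Schmidt norm is sqrt(sum of squares of all entries).
Sum of squares = 5^2 + (-3)^2 + (-4)^2 + 6^2 + 6^2 + (-5)^2 + 4^2 + 5^2 + (-2)^2
= 25 + 9 + 16 + 36 + 36 + 25 + 16 + 25 + 4 = 192
||T||_HS = sqrt(192) = 13.8564

13.8564


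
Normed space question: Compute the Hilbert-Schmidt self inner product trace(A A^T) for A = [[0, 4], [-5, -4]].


trace(A * A^T) = sum of squares of all entries
= 0^2 + 4^2 + (-5)^2 + (-4)^2
= 0 + 16 + 25 + 16
= 57

57


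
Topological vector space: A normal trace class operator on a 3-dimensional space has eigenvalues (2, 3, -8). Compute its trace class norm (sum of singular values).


For a normal operator, singular values equal |eigenvalues|.
Trace norm = sum |lambda_i| = 2 + 3 + 8
= 13

13


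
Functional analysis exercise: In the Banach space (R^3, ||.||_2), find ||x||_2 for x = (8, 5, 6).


The l^2 norm = (sum |x_i|^2)^(1/2)
Sum of 2th powers = 64 + 25 + 36 = 125
||x||_2 = (125)^(1/2) = 11.1803

11.1803


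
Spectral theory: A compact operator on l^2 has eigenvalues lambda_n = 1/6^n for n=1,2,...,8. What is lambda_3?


The eigenvalue formula gives lambda_3 = 1/6^3
= 1/216
= 0.0046

0.0046


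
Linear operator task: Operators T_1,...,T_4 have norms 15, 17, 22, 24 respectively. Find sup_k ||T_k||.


By the Uniform Boundedness Principle, the supremum of norms is finite.
sup_k ||T_k|| = max(15, 17, 22, 24) = 24

24


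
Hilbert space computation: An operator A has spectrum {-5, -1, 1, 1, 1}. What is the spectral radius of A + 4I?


Spectrum of A + 4I = {-1, 3, 5, 5, 5}
Spectral radius = max |lambda| over the shifted spectrum
= max(1, 3, 5, 5, 5) = 5

5


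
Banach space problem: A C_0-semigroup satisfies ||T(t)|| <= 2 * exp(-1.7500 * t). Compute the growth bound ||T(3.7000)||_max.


||T(3.7000)|| <= 2 * exp(-1.7500 * 3.7000)
= 2 * exp(-6.4750)
= 2 * 0.0015
= 0.0031

0.0031


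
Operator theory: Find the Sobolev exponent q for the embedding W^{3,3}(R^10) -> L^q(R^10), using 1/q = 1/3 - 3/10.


Using the Sobolev embedding formula: 1/q = 1/p - k/n
1/q = 1/3 - 3/10 = 1/30
q = 1/(1/30) = 30

30.0000


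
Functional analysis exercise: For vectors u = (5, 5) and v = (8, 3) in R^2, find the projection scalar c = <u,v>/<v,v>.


Computing <u,v> = 5*8 + 5*3 = 55
Computing <v,v> = 8^2 + 3^2 = 73
Projection coefficient = 55/73 = 0.7534

0.7534


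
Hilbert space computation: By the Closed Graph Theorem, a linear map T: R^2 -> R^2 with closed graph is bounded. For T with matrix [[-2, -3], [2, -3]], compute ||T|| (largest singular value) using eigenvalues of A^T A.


A^T A = [[8, 0], [0, 18]]
trace(A^T A) = 26, det(A^T A) = 144
discriminant = 26^2 - 4*144 = 100
Largest eigenvalue of A^T A = (trace + sqrt(disc))/2 = 18.0000
||T|| = sqrt(18.0000) = 4.2426

4.2426


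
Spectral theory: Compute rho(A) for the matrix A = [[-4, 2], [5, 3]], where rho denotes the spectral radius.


For a 2x2 matrix, eigenvalues satisfy lambda^2 - (trace)*lambda + det = 0
trace = -4 + 3 = -1
det = -4*3 - 2*5 = -22
discriminant = (-1)^2 - 4*(-22) = 89
spectral radius = max |eigenvalue| = 5.2170

5.2170


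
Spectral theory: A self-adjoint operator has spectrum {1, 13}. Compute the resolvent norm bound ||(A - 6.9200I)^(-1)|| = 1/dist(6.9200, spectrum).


dist(6.9200, {1, 13}) = min(|6.9200 - 1|, |6.9200 - 13|)
= min(5.9200, 6.0800) = 5.9200
Resolvent bound = 1/5.9200 = 0.1689

0.1689


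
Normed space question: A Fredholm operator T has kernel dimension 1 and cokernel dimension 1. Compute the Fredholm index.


The Fredholm index is defined as ind(T) = dim(ker T) - dim(coker T)
= 1 - 1
= 0

0


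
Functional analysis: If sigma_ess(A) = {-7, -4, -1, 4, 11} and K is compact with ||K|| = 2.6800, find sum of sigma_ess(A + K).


By Weyl's theorem, the essential spectrum is invariant under compact perturbations.
sigma_ess(A + K) = sigma_ess(A) = {-7, -4, -1, 4, 11}
Sum = -7 + -4 + -1 + 4 + 11 = 3

3


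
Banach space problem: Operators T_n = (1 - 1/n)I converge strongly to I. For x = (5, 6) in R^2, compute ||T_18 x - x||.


T_18 x - x = (1 - 1/18)x - x = -x/18
||x|| = sqrt(61) = 7.8102
||T_18 x - x|| = ||x||/18 = 7.8102/18 = 0.4339

0.4339


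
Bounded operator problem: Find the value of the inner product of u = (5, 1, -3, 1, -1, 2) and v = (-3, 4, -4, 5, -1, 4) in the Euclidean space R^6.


Computing the standard inner product <u, v> = sum u_i * v_i
= 5*-3 + 1*4 + -3*-4 + 1*5 + -1*-1 + 2*4
= -15 + 4 + 12 + 5 + 1 + 8
= 15

15


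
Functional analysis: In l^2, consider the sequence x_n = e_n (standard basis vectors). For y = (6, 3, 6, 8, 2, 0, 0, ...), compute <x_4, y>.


x_4 = e_4 is the standard basis vector with 1 in position 4.
<x_4, y> = y_4 = 8
As n -> infinity, <x_n, y> -> 0, confirming weak convergence of (x_n) to 0.

8


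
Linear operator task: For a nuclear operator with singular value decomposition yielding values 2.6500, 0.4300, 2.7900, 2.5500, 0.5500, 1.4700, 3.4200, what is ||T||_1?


The nuclear norm is the sum of all singular values.
||T||_1 = 2.6500 + 0.4300 + 2.7900 + 2.5500 + 0.5500 + 1.4700 + 3.4200
= 13.8600

13.8600


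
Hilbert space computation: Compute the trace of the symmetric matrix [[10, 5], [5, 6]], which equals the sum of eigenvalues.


For a self-adjoint (symmetric) matrix, the eigenvalues are real.
The sum of eigenvalues equals the trace of the matrix.
trace = 10 + 6 = 16

16


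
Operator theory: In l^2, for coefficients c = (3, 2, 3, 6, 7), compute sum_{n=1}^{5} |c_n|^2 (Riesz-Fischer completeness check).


sum |c_n|^2 = 3^2 + 2^2 + 3^2 + 6^2 + 7^2
= 9 + 4 + 9 + 36 + 49
= 107

107


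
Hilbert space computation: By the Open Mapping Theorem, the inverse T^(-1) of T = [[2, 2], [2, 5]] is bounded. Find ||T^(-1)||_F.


det(T) = 2*5 - 2*2 = 6
T^(-1) = (1/6) * [[5, -2], [-2, 2]] = [[0.8333, -0.3333], [-0.3333, 0.3333]]
||T^(-1)||_F^2 = 0.8333^2 + (-0.3333)^2 + (-0.3333)^2 + 0.3333^2 = 1.0278
||T^(-1)||_F = sqrt(1.0278) = 1.0138

1.0138
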